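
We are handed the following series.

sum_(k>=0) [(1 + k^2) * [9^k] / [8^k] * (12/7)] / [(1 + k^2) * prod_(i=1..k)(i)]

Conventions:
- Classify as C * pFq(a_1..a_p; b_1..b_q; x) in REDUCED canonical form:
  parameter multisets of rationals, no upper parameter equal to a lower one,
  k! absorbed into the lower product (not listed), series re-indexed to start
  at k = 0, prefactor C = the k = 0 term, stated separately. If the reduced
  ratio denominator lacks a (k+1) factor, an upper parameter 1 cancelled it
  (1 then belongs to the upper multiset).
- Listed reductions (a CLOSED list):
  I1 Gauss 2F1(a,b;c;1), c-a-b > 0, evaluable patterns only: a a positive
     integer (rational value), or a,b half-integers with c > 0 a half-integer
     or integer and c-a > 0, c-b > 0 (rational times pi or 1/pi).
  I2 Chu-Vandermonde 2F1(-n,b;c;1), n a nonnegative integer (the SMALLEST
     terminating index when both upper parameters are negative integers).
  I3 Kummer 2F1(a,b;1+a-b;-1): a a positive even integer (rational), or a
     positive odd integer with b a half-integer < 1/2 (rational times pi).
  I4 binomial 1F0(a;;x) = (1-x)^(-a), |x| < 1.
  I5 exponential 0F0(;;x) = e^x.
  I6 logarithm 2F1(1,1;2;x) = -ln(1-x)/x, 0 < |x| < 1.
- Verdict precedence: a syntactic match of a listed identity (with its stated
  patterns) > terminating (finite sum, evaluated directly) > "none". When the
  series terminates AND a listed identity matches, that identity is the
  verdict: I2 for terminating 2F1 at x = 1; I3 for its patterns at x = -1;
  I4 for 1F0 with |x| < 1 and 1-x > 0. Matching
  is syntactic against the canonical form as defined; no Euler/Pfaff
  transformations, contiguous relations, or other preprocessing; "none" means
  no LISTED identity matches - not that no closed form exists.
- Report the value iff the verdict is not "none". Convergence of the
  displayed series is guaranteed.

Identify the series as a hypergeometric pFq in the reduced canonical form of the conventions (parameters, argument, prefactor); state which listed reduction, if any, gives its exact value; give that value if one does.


Key observation: from the first term 12/7: the product of the first k integers (C = 12/7, x = 9/8) is k!.
Step ratio: r(k) = (9/8) * 1 / [(k+1)] - poly over poly, x = (9/8) from leading terms; C = 12/7 at k = 0.

Classification (C = 12/7): 0F0 with upper {-}, lower {-}, argument x = 9/8. Verdict (x = 9/8): the I5 exponential reduction applies (the 0F0 exponential series at x = 9/8). Value: (12/7) * e^(9/8).


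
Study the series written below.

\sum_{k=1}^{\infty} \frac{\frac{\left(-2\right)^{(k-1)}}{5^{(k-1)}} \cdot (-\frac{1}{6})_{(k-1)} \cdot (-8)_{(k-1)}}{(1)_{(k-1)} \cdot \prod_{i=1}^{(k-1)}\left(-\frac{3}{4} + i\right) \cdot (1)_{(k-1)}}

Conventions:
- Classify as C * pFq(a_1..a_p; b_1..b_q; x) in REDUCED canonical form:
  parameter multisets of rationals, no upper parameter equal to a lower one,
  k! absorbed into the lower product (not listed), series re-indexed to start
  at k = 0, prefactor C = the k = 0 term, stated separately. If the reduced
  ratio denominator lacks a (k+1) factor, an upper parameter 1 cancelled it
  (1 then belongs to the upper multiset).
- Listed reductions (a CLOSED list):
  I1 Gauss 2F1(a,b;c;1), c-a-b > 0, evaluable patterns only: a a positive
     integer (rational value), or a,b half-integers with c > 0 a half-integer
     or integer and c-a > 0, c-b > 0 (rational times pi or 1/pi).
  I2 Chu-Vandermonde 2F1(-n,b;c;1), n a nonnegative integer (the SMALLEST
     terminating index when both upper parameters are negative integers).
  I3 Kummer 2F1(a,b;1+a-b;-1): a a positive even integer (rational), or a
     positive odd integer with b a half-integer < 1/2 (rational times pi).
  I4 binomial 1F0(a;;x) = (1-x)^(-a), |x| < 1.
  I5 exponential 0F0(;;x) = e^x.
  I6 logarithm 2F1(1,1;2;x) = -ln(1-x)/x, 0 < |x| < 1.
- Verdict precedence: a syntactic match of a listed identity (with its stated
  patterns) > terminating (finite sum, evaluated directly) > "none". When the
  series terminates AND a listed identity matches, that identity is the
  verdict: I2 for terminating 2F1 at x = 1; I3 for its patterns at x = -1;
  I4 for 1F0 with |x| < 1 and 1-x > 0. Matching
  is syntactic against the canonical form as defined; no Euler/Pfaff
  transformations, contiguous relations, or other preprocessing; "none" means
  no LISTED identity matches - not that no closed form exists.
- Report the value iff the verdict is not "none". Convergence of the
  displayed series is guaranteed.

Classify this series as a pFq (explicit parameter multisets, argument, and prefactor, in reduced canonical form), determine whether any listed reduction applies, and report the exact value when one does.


Prefactor 1, argument -\frac{2}{5}: 2F2 with upper {-8, -\frac{1}{6}} over lower {\frac{1}{4}, 1}. Verdict: terminating at k = 8: the factor (-8)_k kills every later term; summing the 9 survivors is exact. Hence: -\frac{3358147034123911}{1416830009765625}.

Structural cue: t_0 = 1 here, and the two geometric factors (C = 1, x = -2/5) combine into one argument.
Term ratio: r(k) = -\frac{2}{5} * (k-8) (k-\frac{1}{6}) / [(k+\frac{1}{4}) (k+1) (k+1)] ; factor over Q: parameters, x = -\frac{2}{5}, and C = 1.


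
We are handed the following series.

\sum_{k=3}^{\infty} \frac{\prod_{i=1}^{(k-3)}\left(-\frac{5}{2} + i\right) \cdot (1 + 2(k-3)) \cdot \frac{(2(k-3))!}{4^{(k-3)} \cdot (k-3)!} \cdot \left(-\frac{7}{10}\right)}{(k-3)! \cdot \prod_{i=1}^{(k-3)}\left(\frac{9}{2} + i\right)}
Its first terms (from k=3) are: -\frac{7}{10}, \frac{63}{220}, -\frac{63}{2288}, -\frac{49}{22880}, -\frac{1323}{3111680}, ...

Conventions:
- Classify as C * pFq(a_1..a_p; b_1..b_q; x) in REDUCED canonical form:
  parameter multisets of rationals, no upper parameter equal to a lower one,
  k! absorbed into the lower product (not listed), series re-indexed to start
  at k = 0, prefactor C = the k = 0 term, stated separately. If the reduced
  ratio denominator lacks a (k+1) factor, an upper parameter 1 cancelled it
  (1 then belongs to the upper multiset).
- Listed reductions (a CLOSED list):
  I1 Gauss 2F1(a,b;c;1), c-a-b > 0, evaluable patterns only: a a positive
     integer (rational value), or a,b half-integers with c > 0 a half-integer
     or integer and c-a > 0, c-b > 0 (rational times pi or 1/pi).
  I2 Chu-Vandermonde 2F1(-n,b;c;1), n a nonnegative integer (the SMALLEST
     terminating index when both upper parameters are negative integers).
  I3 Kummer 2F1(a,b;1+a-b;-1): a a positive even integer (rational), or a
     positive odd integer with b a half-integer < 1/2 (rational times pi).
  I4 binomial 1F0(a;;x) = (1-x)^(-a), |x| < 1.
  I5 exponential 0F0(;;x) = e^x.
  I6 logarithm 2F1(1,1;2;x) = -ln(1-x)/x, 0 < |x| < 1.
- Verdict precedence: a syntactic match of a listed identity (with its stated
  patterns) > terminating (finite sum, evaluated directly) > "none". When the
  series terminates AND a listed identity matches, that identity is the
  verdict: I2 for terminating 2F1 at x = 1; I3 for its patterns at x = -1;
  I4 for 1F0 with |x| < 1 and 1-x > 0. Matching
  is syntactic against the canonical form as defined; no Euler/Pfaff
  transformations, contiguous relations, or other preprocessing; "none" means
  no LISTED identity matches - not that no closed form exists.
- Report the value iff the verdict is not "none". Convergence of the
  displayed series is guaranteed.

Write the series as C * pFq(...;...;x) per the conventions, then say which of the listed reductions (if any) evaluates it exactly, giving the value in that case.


At argument 1: a 2F1 with upper {-\frac{3}{2}, \frac{3}{2}}, lower {\frac{11}{2}}, scaled by C = -\frac{7}{10}. Verdict: Gauss (I1, half-integer pattern) applies (x = 1; upper {-\frac{3}{2}, \frac{3}{2}} half-integers, c = \frac{11}{2} in the evaluable pattern). Its exact value is \left(-\frac{9261}{65536}\right) \cdot \pi.

The tell: from the first term -\frac{7}{10}: the running product (C = -7/10, x = 1) telescopes to a rising factorial.
Consecutive-term ratio: r(k) = 1 * (k-\frac{3}{2}) (k+\frac{3}{2}) / [(k+\frac{11}{2}) (k+1)] - rational in k. x = 1; t_0 = -\frac{7}{10}; negate the roots.


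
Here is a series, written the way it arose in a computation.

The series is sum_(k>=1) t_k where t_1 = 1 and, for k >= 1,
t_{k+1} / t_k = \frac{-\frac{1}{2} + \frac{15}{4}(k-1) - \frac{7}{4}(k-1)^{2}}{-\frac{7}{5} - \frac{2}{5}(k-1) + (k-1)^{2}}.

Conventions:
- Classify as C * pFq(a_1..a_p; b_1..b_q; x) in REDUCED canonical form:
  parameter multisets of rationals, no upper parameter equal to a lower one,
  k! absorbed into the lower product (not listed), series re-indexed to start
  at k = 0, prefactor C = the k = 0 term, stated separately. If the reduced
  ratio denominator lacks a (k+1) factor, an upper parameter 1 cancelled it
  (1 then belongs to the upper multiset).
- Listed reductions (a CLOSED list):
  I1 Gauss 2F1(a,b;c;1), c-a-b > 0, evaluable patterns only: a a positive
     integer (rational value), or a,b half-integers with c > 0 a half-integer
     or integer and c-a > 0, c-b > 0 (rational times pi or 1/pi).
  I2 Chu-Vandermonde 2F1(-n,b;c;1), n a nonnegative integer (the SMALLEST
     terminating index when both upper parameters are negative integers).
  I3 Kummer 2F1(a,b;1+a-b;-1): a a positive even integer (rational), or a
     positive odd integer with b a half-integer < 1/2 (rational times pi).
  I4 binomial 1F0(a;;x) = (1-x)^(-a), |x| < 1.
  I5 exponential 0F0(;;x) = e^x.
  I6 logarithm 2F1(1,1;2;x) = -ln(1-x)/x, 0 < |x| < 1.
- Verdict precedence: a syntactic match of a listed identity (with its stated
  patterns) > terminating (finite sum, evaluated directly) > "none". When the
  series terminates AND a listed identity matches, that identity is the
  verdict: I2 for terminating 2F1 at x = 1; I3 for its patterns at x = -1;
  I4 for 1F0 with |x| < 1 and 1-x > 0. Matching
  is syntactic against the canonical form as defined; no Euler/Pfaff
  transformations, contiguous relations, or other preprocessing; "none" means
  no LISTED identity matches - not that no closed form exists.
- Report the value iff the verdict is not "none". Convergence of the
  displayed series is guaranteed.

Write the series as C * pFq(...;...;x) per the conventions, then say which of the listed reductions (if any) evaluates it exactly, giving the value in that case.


The series (x = -\frac{7}{4}) is 2F1: upper {-2, -\frac{1}{7}}, lower {-\frac{7}{5}}, prefactor 1. Verdict: terminating - upper -2 stops the sum at k = 2; the 3 terms are added exactly. Value: \frac{11}{16}.

Key observation: with t_0 = 1, the expanded ratio factors over Q; C = 1, x = -7/4, roots give parameters.
Ratio: r(k) = -\frac{7}{4} * (k-2) (k-\frac{1}{7}) / [(k-\frac{7}{5}) (k+1)] - rational in k, leading ratio -\frac{7}{4}; with t_0 = 1, classification follows.


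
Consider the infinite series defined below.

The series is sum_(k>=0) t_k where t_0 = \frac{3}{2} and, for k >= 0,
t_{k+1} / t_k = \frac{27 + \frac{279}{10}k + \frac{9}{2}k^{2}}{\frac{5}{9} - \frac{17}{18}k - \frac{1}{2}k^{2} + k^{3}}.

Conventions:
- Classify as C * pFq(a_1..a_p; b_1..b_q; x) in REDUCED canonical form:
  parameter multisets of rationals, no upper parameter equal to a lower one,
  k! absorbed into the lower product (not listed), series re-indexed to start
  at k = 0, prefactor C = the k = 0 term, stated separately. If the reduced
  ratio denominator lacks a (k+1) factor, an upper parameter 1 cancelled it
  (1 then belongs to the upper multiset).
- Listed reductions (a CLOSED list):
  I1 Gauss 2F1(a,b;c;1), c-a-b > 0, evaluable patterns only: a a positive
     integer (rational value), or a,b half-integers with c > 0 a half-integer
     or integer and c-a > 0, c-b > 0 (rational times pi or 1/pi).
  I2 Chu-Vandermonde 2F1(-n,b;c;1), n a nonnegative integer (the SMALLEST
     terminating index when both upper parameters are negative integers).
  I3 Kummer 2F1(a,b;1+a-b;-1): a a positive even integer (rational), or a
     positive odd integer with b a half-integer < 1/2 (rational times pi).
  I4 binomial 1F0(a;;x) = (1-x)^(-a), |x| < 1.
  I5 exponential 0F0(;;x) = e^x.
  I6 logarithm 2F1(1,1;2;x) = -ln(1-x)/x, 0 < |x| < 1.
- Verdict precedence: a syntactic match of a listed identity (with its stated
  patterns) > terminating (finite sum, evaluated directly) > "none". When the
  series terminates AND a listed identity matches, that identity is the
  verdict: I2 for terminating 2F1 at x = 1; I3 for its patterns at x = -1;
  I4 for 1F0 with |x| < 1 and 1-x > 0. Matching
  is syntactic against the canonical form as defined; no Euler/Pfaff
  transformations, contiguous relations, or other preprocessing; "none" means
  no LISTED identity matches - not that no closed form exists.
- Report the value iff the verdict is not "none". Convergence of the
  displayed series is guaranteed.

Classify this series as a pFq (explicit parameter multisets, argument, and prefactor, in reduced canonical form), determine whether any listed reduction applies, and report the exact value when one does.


x = \frac{9}{2} here; the reduced form reads 2F2, upper {\frac{6}{5}, 5}, lower {-\frac{5}{6}, -\frac{2}{3}}, C = \frac{3}{2}. Verdict: none - at argument \frac{9}{2} the multisets {\frac{6}{5}, 5} ; {-\frac{5}{6}, -\frac{2}{3}} match no listed identity.

The tell: x = \frac{9}{2} and roots of the ratio polynomials (C = 3/2, x = 9/2) are the negated parameters.
Step ratio: r(k) = \frac{9}{2} * (k+\frac{6}{5}) (k+5) / [(k-\frac{5}{6}) (k-\frac{2}{3}) (k+1)] ; factor over Q: parameters, x = \frac{9}{2}, and C = \frac{3}{2}.


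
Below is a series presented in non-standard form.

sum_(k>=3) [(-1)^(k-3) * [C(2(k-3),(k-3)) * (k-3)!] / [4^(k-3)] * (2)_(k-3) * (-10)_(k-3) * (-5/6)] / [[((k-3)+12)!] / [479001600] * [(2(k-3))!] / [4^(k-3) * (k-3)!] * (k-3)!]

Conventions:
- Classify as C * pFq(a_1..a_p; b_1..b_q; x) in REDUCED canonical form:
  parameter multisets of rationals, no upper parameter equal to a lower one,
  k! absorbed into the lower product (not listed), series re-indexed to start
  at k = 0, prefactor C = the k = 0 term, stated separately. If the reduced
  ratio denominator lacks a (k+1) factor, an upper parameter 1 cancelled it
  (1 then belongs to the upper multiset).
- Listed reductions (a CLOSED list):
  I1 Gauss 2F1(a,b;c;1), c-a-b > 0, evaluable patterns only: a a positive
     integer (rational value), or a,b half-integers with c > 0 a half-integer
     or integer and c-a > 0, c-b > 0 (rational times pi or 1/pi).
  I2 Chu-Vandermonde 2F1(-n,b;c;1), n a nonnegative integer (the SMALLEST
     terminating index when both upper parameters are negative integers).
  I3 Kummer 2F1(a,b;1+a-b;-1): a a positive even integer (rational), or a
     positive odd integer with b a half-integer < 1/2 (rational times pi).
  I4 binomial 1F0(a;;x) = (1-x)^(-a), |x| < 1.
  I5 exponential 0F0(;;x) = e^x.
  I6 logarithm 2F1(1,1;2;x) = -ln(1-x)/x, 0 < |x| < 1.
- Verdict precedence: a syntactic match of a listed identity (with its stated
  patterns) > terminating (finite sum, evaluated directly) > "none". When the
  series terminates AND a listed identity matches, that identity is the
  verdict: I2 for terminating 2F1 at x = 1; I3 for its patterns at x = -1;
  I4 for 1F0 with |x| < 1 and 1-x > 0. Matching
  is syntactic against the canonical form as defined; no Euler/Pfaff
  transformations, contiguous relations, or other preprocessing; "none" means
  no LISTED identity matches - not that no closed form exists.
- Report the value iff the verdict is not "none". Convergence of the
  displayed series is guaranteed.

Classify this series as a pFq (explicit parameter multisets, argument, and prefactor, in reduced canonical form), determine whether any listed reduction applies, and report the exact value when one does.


Canonical form: C = -5/6 times 2F1 with upper {-10, 2}, lower {13}, x = -1. Verdict at x = -1: Kummer (I3) matches (x = -1; c = 13 equals 1+a-b for upper {-10, 2}: listed pattern). Hence: -5.

The tell: with t_0 = -5/6, the denominator's factorial ratio (C = -5/6, x = -1) is a lower Pochhammer.
Ratio: r(k) = (-1) * (k-10) (k+2) / [(k+13) (k+1)] - poly over poly, x = (-1) from leading terms; C = -5/6 at k = 0.


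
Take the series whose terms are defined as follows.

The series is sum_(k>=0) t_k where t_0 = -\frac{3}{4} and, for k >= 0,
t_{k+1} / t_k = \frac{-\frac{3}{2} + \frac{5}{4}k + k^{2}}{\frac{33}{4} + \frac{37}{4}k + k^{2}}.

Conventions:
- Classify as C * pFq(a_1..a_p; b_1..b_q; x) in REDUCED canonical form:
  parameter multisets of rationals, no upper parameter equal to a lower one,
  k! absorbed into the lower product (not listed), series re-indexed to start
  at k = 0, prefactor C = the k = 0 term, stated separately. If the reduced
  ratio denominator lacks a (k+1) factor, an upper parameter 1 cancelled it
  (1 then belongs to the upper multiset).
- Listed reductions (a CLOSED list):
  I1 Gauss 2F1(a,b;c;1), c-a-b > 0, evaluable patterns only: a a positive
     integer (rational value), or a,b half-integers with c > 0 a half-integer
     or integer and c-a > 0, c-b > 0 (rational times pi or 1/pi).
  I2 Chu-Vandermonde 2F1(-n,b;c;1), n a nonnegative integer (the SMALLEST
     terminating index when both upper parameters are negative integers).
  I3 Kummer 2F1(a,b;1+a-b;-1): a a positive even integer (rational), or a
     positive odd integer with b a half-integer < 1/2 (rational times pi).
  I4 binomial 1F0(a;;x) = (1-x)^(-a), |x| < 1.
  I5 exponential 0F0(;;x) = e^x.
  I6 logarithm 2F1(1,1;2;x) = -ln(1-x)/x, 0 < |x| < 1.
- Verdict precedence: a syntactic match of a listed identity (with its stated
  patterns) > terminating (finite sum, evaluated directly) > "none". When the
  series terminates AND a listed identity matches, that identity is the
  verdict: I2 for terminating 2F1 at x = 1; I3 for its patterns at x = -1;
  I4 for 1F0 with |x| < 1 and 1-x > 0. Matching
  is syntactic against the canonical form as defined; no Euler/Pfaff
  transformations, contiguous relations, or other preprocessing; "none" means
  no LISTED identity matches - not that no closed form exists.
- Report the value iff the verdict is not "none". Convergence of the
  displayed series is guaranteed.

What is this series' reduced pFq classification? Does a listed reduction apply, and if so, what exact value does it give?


Reduced: x = 1, 2F1, upper = {-\frac{3}{4}, 2}, lower = {\frac{33}{4}}, C = -\frac{3}{4}. Verdict at x = 1: the Gauss summation I1 matches (x = 1: the Gamma ratio telescopes since c-a-b = 7 > 0 and a = 2 in Z>0). Sum: -\frac{2175}{3584}.

Key step: x = 1 and factor the ratio over Q (C = -3/4, x = 1): negated roots = parameters.
Step ratio: r(k) = 1 * (k-\frac{3}{4}) (k+2) / [(k+\frac{33}{4}) (k+1)] - poly over poly, x = 1 from leading terms; C = -\frac{3}{4} at k = 0.


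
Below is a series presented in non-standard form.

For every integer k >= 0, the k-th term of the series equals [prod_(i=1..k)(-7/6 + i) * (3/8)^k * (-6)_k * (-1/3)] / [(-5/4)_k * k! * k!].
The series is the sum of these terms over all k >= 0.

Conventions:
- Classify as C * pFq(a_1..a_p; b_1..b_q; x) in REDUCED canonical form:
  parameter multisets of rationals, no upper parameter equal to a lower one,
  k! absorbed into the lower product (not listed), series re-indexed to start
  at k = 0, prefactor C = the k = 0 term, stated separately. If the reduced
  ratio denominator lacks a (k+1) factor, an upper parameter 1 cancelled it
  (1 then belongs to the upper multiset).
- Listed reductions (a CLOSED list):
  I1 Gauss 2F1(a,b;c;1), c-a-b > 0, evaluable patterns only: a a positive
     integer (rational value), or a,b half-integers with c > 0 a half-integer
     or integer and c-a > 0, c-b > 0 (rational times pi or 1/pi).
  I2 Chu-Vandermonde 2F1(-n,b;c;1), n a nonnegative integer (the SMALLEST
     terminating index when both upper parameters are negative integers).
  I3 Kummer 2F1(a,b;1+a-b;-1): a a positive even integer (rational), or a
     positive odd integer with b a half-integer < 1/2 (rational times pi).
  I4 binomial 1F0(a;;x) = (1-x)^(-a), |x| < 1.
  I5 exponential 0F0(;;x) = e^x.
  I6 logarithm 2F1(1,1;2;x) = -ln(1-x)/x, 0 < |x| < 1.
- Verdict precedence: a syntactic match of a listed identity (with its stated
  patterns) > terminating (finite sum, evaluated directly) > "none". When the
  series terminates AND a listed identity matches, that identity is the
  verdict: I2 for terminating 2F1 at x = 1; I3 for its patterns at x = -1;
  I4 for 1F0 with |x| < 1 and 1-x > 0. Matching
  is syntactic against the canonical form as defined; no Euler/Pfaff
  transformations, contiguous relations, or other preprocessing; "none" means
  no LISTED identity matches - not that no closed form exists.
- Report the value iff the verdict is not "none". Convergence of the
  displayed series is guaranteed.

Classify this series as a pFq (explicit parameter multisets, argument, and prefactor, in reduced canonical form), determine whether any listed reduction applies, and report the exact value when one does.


With C = -1/3: the canonical form is 2F2(-6, -1/6; -5/4, 1; 3/8). Verdict: terminating - the sum ends at index 6 because -6 is a negative integer; exact evaluation follows. Hence: -372870181/2786918400.

First insight: t_0 being -1/3, the running product (C = -1/3) telescopes to a rising factorial.
Adjacent-term ratio: r(k) = (3/8) * (k-6) (k-1/6) / [(k-5/4) (k+1) (k+1)] - rational in k, leading ratio (3/8); with t_0 = -1/3, classification follows.


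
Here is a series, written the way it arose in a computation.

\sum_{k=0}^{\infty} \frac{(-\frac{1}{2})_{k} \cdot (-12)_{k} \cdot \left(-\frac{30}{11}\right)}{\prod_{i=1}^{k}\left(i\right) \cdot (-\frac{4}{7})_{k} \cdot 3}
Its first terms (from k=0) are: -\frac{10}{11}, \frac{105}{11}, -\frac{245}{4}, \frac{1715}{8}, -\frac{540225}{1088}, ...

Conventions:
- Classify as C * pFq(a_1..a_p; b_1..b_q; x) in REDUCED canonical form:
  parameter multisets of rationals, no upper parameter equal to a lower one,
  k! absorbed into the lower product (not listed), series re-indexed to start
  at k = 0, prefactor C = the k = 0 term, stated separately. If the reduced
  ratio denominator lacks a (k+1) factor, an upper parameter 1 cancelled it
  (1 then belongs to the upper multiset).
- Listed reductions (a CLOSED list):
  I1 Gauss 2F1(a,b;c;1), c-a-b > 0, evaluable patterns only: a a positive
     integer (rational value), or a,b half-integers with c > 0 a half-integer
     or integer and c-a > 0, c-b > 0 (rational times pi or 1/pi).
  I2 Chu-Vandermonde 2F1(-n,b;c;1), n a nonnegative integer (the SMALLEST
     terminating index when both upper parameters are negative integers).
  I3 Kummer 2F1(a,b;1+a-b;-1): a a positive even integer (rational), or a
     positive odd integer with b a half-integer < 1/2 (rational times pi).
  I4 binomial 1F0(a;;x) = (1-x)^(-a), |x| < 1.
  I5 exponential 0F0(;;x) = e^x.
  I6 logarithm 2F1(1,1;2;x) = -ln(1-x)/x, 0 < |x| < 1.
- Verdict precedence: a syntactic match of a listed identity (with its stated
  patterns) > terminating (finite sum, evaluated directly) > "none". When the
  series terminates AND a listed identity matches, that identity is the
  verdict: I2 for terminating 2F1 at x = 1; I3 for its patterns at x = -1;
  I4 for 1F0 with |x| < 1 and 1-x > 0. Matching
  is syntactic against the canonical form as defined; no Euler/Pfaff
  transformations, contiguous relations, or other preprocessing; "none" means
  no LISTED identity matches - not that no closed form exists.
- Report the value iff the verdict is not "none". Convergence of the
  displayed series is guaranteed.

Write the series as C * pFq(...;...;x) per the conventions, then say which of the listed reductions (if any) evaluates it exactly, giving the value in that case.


At argument 1: a 2F1 with upper {-12, -\frac{1}{2}}, lower {-\frac{4}{7}}, scaled by C = -\frac{10}{11}. Verdict: Vandermonde's identity (I2) fires (terminating 2F1 at x = 1 with n = 12, b = -1/2, c = -\frac{4}{7}). Hence: -\frac{43926901086375}{58521137709056}.

First insight: t_0 being -\frac{10}{11}, the product of the first k integers (C = -10/11, x = 1) is k!.
Consecutive-term ratio: r(k) = 1 * (k-12) (k-\frac{1}{2}) / [(k-\frac{4}{7}) (k+1)] ; factor over Q: parameters, x = 1, and C = -\frac{10}{11}.


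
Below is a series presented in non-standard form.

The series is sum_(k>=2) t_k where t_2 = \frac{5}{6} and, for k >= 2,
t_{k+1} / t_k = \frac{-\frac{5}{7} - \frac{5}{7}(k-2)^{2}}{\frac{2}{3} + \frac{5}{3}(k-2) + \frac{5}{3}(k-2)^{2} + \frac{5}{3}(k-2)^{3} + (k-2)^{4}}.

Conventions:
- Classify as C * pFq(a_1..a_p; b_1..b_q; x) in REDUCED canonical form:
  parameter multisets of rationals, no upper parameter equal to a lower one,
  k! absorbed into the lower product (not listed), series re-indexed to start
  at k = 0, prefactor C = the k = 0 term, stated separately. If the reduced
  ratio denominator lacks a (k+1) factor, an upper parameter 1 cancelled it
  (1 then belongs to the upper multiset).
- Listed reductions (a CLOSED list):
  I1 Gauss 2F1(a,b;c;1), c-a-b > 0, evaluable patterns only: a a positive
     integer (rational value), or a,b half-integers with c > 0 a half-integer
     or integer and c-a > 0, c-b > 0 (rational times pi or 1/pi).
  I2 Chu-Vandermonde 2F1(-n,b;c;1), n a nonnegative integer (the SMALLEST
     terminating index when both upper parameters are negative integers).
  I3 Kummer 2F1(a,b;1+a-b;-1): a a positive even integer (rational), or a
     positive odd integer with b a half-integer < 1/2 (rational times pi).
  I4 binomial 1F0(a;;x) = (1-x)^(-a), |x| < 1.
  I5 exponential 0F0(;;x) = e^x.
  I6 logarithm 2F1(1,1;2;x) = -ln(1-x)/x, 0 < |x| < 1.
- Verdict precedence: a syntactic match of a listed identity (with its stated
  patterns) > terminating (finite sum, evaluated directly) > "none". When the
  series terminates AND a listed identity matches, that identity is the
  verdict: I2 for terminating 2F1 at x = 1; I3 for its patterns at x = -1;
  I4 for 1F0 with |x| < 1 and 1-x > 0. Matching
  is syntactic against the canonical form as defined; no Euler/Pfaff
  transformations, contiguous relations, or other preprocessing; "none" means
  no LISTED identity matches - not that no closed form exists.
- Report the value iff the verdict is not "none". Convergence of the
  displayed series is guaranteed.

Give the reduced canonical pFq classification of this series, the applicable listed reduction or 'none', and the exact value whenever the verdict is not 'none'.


Prefactor \frac{5}{6}, argument -\frac{5}{7}: 0F1 with upper {-} over lower {\frac{2}{3}}. Verdict: none - at argument -\frac{5}{7} the multisets {-} ; {\frac{2}{3}} match no listed identity.

Structural cue: x = -\frac{5}{7} and the ratio is unreduced: k^2 + 1 divides both sides (C = 5/6, x = -5/7).
Ratio: r(k) = -\frac{5}{7} * 1 / [(k+\frac{2}{3}) (k+1)] - rational in k. x = -\frac{5}{7}; t_0 = \frac{5}{6}; negate the roots.


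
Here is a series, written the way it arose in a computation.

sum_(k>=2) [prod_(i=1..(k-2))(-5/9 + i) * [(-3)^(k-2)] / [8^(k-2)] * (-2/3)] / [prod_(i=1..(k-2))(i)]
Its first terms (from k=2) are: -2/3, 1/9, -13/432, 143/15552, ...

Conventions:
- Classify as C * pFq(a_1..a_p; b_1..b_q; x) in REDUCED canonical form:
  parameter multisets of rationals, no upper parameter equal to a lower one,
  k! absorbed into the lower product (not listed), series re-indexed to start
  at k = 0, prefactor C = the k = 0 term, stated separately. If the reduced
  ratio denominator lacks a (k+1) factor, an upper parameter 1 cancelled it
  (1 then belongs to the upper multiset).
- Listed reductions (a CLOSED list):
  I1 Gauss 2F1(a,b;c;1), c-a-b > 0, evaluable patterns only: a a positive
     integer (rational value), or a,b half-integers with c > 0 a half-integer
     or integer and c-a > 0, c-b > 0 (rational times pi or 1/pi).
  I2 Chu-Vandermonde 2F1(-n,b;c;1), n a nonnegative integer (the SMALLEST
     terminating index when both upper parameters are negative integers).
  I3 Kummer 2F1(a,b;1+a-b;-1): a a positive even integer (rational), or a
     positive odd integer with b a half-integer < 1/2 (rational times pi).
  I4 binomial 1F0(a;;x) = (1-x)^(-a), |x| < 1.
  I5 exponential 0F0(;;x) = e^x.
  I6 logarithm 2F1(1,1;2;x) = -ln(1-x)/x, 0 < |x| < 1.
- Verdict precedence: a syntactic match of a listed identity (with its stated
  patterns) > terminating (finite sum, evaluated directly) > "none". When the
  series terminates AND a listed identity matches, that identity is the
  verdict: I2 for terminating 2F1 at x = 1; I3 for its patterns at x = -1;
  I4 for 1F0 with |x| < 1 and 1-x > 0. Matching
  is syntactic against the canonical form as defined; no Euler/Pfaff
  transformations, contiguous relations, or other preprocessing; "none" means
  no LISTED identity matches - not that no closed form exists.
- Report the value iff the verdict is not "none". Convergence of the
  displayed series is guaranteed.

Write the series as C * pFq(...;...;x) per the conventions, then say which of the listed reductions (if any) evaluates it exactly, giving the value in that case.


The series (x = -3/8) is 1F0: upper {4/9}, lower {-}, prefactor -2/3. Verdict: the I4 binomial reduction applies (the 1F0 binomial series: exponent -4/9, x = -3/8). Exact value: (-2/3) * (11/8)^(-4/9).

Structural cue: x = (-3/8) and the two geometric factors (C = -2/3) combine into one argument.
Term ratio: r(k) = (-3/8) * (k+4/9) / [(k+1)] - rational in k, leading ratio (-3/8); with t_0 = -2/3, classification follows.


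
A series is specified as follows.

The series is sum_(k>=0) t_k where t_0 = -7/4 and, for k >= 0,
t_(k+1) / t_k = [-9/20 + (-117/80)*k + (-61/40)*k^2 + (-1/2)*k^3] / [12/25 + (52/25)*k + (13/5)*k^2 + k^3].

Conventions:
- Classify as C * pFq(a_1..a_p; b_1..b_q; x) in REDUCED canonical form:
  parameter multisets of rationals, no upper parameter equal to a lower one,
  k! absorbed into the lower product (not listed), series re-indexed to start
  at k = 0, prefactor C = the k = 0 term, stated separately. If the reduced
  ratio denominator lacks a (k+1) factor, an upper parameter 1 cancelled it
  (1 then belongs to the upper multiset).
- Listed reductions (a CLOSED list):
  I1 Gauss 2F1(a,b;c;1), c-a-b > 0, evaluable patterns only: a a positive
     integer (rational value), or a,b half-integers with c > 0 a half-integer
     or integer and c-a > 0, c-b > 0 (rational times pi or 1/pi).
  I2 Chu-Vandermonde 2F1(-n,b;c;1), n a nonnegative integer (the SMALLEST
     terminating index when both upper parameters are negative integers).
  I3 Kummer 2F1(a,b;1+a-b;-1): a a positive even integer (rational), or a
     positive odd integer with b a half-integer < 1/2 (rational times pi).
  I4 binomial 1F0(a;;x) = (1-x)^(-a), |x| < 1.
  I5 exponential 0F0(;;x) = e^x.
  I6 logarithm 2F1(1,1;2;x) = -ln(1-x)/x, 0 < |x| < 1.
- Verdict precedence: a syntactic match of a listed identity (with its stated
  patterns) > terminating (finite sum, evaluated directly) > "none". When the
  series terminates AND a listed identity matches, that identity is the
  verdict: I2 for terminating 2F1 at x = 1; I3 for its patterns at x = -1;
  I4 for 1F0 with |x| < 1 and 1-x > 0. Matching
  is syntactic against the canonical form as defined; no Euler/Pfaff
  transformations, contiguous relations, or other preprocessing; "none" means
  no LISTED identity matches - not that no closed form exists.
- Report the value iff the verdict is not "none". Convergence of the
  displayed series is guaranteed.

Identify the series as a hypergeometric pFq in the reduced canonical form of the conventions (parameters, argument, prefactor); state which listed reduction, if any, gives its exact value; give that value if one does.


This is -7/4 * 3F2(3/4, 4/5, 3/2; 2/5, 6/5; -1/2) in reduced canonical form. Verdict: none - this 3F2 at x = -1/2 matches no listed pattern, and upper {3/4, 4/5, 3/2} holds no stopper.

First insight: with t_0 = -7/4, factor the ratio over Q (C = -7/4): negated roots = parameters.
Term ratio: r(k) = (-1/2) * (k+3/4) (k+4/5) (k+3/2) / [(k+2/5) (k+6/5) (k+1)] ; factor over Q: parameters, x = (-1/2), and C = -7/4.


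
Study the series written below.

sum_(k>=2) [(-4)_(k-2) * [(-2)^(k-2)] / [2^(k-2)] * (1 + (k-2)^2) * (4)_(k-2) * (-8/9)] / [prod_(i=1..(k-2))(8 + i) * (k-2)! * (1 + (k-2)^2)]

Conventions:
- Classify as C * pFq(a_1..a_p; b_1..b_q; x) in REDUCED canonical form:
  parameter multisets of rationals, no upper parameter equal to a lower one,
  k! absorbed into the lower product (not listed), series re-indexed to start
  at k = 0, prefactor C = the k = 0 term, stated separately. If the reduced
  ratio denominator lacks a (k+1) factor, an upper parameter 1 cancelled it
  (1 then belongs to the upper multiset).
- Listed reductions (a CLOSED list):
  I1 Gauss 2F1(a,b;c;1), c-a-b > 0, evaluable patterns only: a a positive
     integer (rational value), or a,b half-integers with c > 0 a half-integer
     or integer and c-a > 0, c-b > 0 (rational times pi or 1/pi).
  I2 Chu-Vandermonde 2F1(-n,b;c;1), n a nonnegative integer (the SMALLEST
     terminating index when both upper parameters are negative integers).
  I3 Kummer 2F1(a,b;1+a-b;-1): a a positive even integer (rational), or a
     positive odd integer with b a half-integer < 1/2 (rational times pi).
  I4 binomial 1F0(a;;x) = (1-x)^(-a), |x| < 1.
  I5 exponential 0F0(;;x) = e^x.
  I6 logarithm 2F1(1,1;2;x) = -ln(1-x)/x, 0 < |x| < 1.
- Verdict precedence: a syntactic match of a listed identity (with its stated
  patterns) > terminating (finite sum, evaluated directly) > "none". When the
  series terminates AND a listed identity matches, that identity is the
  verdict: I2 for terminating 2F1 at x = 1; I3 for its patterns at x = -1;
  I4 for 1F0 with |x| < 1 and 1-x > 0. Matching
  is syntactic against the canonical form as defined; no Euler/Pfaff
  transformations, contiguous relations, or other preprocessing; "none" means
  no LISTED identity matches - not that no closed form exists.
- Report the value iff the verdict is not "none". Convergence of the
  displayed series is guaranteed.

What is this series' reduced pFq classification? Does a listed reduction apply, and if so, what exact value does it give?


Canonical form: C = -8/9 times 2F1 with upper {-4, 4}, lower {9}, x = -1. Verdict: this is Kummer's theorem (I3) (x = -1; c = 9 equals 1+a-b for upper {-4, 4}: listed pattern). Hence: -112/27.

Key step: t_0 = -8/9 here, and striking the common factor k^2 + 1 reduces the term (C = -8/9).
Term ratio: r(k) = (-1) * (k-4) (k+4) / [(k+9) (k+1)] - poly over poly, x = (-1) from leading terms; C = -8/9 at k = 0.


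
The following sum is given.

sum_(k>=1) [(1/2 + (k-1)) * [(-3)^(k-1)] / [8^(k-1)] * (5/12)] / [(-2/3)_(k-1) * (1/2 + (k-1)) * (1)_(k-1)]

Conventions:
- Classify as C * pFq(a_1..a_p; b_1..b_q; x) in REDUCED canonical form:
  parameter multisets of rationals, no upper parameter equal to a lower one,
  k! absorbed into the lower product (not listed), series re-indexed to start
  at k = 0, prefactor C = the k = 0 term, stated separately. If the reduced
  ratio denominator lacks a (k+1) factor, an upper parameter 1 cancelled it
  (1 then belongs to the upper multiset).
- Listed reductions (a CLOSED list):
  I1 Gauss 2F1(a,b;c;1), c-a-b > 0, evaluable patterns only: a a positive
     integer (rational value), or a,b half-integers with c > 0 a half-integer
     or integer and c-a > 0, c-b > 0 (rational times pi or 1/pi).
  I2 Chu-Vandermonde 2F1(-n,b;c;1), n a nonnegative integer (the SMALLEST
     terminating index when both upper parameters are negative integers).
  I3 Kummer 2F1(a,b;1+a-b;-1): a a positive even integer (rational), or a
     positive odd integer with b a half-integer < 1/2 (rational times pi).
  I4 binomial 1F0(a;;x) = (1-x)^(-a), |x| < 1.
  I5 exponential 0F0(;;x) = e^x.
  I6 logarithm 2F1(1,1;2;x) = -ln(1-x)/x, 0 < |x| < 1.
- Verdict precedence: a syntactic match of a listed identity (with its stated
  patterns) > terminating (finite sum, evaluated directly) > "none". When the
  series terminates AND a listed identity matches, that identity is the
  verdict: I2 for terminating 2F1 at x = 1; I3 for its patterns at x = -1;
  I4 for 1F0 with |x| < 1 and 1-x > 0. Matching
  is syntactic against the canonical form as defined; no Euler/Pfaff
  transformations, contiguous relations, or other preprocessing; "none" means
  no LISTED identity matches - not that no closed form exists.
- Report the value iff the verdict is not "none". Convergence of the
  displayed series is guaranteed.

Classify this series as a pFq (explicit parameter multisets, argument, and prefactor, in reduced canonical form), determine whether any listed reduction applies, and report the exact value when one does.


Prefactor 5/12, argument -3/8: 0F1 with upper {-} over lower {-2/3}. Verdict: none here - no I1-I6 shape fits x = -3/8 with lower {-2/3}.

Key observation: with t_0 = 5/12, the two geometric factors (C = 5/12) combine into one argument.
Ratio: r(k) = (-3/8) * 1 / [(k-2/3) (k+1)] - rational in k. x = (-3/8); t_0 = 5/12; negate the roots.


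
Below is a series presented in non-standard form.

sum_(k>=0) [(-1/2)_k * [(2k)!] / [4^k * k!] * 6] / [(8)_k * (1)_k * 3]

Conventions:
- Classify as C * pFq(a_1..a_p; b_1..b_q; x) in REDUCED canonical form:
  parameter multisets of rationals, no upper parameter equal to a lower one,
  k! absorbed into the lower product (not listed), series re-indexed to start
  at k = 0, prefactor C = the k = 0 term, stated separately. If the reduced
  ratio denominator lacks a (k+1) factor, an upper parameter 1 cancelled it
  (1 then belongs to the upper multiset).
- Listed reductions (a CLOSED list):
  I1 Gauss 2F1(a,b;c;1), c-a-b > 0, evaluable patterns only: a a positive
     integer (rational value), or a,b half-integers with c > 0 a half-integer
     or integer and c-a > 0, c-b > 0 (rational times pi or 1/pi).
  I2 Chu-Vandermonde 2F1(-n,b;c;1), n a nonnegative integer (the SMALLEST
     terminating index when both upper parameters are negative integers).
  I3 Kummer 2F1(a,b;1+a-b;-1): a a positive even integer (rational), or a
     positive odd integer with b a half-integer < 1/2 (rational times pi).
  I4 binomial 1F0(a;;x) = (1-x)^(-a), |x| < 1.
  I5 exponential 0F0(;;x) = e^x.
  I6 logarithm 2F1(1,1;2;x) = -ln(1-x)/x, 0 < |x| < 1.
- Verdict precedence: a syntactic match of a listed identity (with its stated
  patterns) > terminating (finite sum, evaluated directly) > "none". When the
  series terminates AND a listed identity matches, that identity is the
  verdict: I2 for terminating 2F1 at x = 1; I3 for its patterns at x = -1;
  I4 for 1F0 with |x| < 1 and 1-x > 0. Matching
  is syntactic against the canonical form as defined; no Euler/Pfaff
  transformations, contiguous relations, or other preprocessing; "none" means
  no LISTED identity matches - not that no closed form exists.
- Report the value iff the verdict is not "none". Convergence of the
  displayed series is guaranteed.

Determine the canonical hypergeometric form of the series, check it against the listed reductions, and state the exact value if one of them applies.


The series (x = 1) is 2F1: upper {-1/2, 1/2}, lower {8}, prefactor 2. Verdict: this is Gauss's theorem I1 (half-integer case) (x = 1; upper {-1/2, 1/2} half-integers, c = 8 in the evaluable pattern). Hence: (16777216/2760615) / pi.

Key step: t_0 = 2 here, and the (2k)!/(4^k k!) block (C = 2, x = 1) is the Pochhammer (1/2)_k.
Consecutive-term ratio: r(k) = 1 * (k-1/2) (k+1/2) / [(k+8) (k+1)] - poly over poly, x = 1 from leading terms; C = 2 at k = 0.


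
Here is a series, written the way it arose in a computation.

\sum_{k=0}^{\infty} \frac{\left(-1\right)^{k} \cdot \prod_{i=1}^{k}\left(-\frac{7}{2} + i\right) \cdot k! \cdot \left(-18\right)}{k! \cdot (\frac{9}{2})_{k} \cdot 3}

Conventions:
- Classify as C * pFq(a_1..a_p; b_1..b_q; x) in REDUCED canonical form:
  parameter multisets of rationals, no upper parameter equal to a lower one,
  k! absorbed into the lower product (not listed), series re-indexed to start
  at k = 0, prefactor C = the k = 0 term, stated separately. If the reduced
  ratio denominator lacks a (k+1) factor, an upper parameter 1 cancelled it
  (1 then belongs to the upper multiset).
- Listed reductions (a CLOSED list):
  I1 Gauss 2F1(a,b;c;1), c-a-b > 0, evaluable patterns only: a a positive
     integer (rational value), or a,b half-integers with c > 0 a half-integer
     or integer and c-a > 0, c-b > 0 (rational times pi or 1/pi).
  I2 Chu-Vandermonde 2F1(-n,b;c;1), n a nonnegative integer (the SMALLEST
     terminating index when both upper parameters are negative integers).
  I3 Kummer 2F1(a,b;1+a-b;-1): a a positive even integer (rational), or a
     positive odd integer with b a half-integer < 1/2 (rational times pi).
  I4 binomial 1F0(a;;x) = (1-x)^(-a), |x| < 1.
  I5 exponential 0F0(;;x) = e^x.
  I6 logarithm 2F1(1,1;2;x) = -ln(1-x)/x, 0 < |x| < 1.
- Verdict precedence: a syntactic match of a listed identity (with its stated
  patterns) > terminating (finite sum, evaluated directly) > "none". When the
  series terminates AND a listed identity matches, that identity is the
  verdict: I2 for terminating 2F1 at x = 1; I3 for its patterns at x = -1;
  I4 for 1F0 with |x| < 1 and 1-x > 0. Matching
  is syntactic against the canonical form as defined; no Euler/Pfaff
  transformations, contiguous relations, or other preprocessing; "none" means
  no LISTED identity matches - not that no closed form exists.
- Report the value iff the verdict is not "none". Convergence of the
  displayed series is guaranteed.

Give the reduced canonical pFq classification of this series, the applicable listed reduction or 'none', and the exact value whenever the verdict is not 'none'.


This is -6 * 2F1(-\frac{5}{2}, 1; \frac{9}{2}; -1) in reduced canonical form. Verdict: Kummer (I3) fires (x = -1; c = \frac{9}{2} equals 1+a-b for upper {-\frac{5}{2}, 1}: listed pattern). Exact value: \left(-\frac{105}{32}\right) \cdot \pi.

First insight: from the first term -6: the constant factors (prefactor -6) combine into one prefactor.
Step ratio: r(k) = -1 * (k-\frac{5}{2}) (k+1) / [(k+\frac{9}{2}) (k+1)] - rational in k. x = -1; t_0 = -6; negate the roots.
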